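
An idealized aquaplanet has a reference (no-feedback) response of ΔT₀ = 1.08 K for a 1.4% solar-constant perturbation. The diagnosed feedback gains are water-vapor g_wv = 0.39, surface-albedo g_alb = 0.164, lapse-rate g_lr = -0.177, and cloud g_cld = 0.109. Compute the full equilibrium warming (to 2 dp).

Total gain g = 0.39 + 0.164 − 0.177 + 0.109 = 0.486.
Amplification A = 1/(1 − 0.486) = 1.946.
ΔT = 1.08 × 1.946 = 2.10 K.

2.10 K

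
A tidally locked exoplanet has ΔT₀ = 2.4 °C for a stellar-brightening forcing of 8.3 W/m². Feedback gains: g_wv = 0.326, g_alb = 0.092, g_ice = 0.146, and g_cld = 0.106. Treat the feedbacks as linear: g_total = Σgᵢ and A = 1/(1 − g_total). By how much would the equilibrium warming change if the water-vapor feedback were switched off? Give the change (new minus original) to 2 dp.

-3.61 °C

Original: g = 0.67, ΔT = 2.4/(1−0.67) = 7.2727 °C.
Without water-vapor: g' = 0.344, ΔT' = 2.4/(1−0.344) = 3.6585 °C.
Change = 3.6585 − 7.2727 = -3.61 °C.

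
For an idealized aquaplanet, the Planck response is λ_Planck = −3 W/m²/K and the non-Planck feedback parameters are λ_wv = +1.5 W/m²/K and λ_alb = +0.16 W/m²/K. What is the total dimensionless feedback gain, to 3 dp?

Convert to gains: g_wv = 1.5/3 = 0.5; g_alb = 0.16/3 = 0.05333.
Total gain g = 0.55333.

0.553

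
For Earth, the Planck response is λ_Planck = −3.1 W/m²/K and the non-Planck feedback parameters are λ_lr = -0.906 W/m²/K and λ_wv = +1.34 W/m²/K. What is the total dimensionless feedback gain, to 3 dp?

0.140

Convert to gains: g_lr = -0.906/3.1 = -0.2923; g_wv = 1.34/3.1 = 0.4323.
Total gain g = 0.14.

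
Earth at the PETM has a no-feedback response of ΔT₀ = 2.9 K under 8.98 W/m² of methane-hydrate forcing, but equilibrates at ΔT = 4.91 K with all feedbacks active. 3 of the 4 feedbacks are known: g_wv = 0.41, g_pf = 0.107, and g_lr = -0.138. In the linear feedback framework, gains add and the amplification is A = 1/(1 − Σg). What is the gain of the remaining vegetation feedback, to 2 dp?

0.03

Amplification A = ΔT/ΔT₀ = 4.91/2.9 = 1.693.
Total gain g = 1 − 1/A = 1 − 1/1.693 = 0.4093.
Known gains sum to 0.41 + 0.107 − 0.138 = 0.379.
g_veg = 0.4093 − 0.379 = 0.03.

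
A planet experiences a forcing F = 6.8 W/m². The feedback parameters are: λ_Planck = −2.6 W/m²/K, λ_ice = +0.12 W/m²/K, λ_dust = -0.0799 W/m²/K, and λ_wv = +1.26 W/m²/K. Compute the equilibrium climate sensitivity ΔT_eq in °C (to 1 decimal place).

5.2 °C

Net feedback parameter λ = (−2.6) + (+0.12) + (-0.0799) + (+1.26) = -1.2999 W/m²/K.
ΔT = −F/λ = −6.8/(-1.2999) = 5.2 °C.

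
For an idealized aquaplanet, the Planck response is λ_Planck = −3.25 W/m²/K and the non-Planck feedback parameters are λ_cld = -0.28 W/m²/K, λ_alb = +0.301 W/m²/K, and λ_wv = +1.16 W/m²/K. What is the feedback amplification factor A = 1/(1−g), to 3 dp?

Convert to gains: g_cld = -0.28/3.25 = -0.08615; g_alb = 0.301/3.25 = 0.09262; g_wv = 1.16/3.25 = 0.3569.
Total gain g = 0.36337.
A = 1/(1 − 0.36337) = 1.571.

1.571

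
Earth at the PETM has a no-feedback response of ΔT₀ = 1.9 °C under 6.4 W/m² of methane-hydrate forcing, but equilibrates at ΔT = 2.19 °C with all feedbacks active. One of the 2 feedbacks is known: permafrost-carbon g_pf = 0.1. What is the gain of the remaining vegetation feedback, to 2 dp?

Amplification A = ΔT/ΔT₀ = 2.19/1.9 = 1.153.
Total gain g = 1 − 1/A = 1 − 1/1.153 = 0.1327.
The known gain is 0.1.
g_veg = 0.1327 − 0.1 = 0.03.

0.03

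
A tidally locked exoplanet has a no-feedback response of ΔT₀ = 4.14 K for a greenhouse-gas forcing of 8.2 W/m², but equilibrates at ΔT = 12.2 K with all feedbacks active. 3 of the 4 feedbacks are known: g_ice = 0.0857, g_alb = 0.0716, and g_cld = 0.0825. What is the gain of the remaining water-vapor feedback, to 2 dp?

Amplification A = ΔT/ΔT₀ = 12.2/4.14 = 2.947.
Total gain g = 1 − 1/A = 1 − 1/2.947 = 0.6607.
Known gains sum to 0.0857 + 0.0716 + 0.0825 = 0.2398.
g_wv = 0.6607 − 0.2398 = 0.42.

0.42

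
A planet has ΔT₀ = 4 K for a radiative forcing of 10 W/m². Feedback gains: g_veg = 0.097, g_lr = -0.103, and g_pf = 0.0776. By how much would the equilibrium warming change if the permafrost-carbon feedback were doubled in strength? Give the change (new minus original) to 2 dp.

Original: g = 0.0716, ΔT = 4/(1−0.0716) = 4.3085 K.
With doubled permafrost-carbon: g' = 0.1492, ΔT' = 4/(1−0.1492) = 4.7015 K.
Change = 4.7015 − 4.3085 = 0.39 K.

0.39 K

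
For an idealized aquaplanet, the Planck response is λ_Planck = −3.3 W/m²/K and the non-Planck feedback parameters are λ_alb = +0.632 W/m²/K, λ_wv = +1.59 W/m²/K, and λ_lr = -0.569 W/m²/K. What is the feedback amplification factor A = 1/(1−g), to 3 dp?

Convert to gains: g_alb = 0.632/3.3 = 0.1915; g_wv = 1.59/3.3 = 0.4818; g_lr = -0.569/3.3 = -0.1724.
Total gain g = 0.5009.
A = 1/(1 − 0.5009) = 2.004.

2.004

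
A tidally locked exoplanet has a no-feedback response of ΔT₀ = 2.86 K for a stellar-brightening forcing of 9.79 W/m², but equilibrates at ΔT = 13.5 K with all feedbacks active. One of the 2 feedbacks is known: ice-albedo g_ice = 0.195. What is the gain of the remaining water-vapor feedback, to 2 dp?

0.59

Amplification A = ΔT/ΔT₀ = 13.5/2.86 = 4.72.
Total gain g = 1 − 1/A = 1 − 1/4.72 = 0.7881.
The known gain is 0.195.
g_wv = 0.7881 − 0.195 = 0.59.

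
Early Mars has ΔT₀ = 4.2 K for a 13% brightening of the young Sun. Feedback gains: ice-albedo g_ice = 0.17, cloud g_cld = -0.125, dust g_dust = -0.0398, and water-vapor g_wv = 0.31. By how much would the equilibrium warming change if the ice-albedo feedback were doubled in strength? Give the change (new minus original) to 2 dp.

Original: g = 0.3152, ΔT = 4.2/(1−0.3152) = 6.1332 K.
With doubled ice-albedo: g' = 0.4852, ΔT' = 4.2/(1−0.4852) = 8.1585 K.
Change = 8.1585 − 6.1332 = 2.03 K.

2.03 K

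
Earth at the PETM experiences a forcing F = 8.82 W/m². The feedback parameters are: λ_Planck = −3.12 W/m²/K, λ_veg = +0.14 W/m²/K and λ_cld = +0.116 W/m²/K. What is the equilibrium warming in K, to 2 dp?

3.08 K

Net feedback parameter λ = (−3.12) + (+0.14) + (+0.116) = -2.864 W/m²/K.
ΔT = −F/λ = −8.82/(-2.864) = 3.08 K.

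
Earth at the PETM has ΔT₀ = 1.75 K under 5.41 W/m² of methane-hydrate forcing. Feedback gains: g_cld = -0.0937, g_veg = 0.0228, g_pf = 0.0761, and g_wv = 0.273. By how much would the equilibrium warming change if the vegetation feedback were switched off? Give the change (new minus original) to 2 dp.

-0.07 K

Original: g = 0.2782, ΔT = 1.75/(1−0.2782) = 2.4245 K.
Without vegetation: g' = 0.2554, ΔT' = 1.75/(1−0.2554) = 2.3503 K.
Change = 2.3503 − 2.4245 = -0.07 K.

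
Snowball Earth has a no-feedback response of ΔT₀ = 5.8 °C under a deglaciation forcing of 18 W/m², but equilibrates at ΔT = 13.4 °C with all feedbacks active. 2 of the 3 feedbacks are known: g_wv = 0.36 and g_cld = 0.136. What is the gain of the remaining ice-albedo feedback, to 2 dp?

Amplification A = ΔT/ΔT₀ = 13.4/5.8 = 2.31.
Total gain g = 1 − 1/A = 1 − 1/2.31 = 0.5671.
Known gains sum to 0.36 + 0.136 = 0.496.
g_ice = 0.5671 − 0.496 = 0.07.

0.07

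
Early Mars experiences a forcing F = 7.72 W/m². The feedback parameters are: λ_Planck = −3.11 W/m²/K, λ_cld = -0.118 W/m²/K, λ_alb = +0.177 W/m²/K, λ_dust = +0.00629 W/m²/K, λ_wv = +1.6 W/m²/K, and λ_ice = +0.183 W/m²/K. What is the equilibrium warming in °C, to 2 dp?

Net feedback parameter λ = (−3.11) + (-0.118) + (+0.177) + (+0.00629) + (+1.6) + (+0.183) = -1.26171 W/m²/K.
ΔT = −F/λ = −7.72/(-1.26171) = 6.12 °C.

6.12 °C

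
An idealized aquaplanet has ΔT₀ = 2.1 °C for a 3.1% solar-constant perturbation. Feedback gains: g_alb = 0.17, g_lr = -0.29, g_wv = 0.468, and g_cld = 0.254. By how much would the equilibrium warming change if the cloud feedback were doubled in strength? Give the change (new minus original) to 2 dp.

Original: g = 0.602, ΔT = 2.1/(1−0.602) = 5.2764 °C.
With doubled cloud: g' = 0.856, ΔT' = 2.1/(1−0.856) = 14.5833 °C.
Change = 14.5833 − 5.2764 = 9.31 °C.

9.31 °C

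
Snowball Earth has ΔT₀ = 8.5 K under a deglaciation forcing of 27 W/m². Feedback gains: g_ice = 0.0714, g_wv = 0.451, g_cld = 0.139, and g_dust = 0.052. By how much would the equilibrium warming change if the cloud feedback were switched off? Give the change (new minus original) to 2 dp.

Original: g = 0.7134, ΔT = 8.5/(1−0.7134) = 29.6581 K.
Without cloud: g' = 0.5744, ΔT' = 8.5/(1−0.5744) = 19.9718 K.
Change = 19.9718 − 29.6581 = -9.69 K.

-9.69 K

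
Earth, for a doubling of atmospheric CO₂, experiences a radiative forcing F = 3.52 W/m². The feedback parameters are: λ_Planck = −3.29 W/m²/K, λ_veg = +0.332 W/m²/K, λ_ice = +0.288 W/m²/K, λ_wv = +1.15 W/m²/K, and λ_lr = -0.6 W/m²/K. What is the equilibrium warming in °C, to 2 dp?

1.66 °C

Net feedback parameter λ = (−3.29) + (+0.332) + (+0.288) + (+1.15) + (-0.6) = -2.12 W/m²/K.
ΔT = −F/λ = −3.52/(-2.12) = 1.66 °C.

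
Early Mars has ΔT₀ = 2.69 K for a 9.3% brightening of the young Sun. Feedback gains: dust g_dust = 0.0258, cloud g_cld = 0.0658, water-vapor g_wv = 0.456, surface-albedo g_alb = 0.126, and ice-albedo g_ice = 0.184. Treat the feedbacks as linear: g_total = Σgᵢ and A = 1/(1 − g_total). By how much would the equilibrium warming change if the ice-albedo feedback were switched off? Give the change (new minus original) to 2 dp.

-10.65 K

Original: g = 0.8576, ΔT = 2.69/(1−0.8576) = 18.8904 K.
Without ice-albedo: g' = 0.6736, ΔT' = 2.69/(1−0.6736) = 8.2414 K.
Change = 8.2414 − 18.8904 = -10.65 K.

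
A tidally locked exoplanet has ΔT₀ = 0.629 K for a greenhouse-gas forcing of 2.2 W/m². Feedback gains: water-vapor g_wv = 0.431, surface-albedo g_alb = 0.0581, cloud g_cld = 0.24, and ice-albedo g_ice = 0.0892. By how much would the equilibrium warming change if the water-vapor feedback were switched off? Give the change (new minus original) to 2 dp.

-2.44 K

Original: g = 0.8183, ΔT = 0.629/(1−0.8183) = 3.4618 K.
Without water-vapor: g' = 0.3873, ΔT' = 0.629/(1−0.3873) = 1.0266 K.
Change = 1.0266 − 3.4618 = -2.44 K.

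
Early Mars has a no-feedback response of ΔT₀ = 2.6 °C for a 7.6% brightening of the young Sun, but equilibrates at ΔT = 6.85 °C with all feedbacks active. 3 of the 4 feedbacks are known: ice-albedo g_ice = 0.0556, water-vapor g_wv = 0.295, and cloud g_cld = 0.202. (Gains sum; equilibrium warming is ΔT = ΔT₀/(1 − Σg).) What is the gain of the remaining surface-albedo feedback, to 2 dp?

0.07

Amplification A = ΔT/ΔT₀ = 6.85/2.6 = 2.635.
Total gain g = 1 − 1/A = 1 − 1/2.635 = 0.6205.
Known gains sum to 0.0556 + 0.295 + 0.202 = 0.5526.
g_alb = 0.6205 − 0.5526 = 0.07.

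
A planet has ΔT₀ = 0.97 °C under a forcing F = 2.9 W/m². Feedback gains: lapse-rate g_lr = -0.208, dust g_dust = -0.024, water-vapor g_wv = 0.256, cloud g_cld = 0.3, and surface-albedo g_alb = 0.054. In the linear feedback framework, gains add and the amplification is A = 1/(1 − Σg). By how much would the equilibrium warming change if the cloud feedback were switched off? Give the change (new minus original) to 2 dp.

-0.51 °C

Original: g = 0.378, ΔT = 0.97/(1−0.378) = 1.5595 °C.
Without cloud: g' = 0.078, ΔT' = 0.97/(1−0.078) = 1.0521 °C.
Change = 1.0521 − 1.5595 = -0.51 °C.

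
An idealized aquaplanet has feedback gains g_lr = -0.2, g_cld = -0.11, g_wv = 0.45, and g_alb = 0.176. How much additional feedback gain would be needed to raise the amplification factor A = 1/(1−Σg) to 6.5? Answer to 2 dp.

0.53

Current total gain = 0.316.
Target gain for A = 6.5: g* = 1 − 1/6.5 = 0.8462.
Additional gain needed = 0.8462 − 0.316 = 0.53.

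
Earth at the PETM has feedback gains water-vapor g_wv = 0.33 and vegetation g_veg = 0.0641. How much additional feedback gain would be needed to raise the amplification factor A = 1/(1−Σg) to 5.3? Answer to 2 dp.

0.42

Current total gain = 0.3941.
Target gain for A = 5.3: g* = 1 − 1/5.3 = 0.8113.
Additional gain needed = 0.8113 − 0.3941 = 0.42.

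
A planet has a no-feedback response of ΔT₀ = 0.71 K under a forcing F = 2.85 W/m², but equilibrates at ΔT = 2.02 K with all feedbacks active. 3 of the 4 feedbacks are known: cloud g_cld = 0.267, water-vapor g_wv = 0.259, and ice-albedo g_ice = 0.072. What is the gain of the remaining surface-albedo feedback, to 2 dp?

0.05

Amplification A = ΔT/ΔT₀ = 2.02/0.71 = 2.845.
Total gain g = 1 − 1/A = 1 − 1/2.845 = 0.6485.
Known gains sum to 0.267 + 0.259 + 0.072 = 0.598.
g_alb = 0.6485 − 0.598 = 0.05.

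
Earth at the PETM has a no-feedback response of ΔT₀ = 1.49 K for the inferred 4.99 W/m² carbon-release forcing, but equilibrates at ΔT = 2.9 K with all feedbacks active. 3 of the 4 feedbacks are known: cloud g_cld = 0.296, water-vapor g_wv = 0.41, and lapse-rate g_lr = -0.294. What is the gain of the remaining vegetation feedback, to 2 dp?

0.07

Amplification A = ΔT/ΔT₀ = 2.9/1.49 = 1.946.
Total gain g = 1 − 1/A = 1 − 1/1.946 = 0.4861.
Known gains sum to 0.296 + 0.41 − 0.294 = 0.412.
g_veg = 0.4861 − 0.412 = 0.07.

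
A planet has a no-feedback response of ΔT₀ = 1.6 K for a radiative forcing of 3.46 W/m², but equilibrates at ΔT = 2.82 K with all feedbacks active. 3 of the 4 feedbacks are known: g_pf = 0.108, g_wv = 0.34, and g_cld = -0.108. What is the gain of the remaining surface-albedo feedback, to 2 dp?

Amplification A = ΔT/ΔT₀ = 2.82/1.6 = 1.762.
Total gain g = 1 − 1/A = 1 − 1/1.762 = 0.4325.
Known gains sum to 0.108 + 0.34 − 0.108 = 0.34.
g_alb = 0.4325 − 0.34 = 0.09.

0.09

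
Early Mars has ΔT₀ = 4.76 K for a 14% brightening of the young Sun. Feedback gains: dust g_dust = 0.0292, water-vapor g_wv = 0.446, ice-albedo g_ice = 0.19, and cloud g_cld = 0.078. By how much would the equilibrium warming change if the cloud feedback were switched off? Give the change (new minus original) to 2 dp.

-4.32 K

Original: g = 0.7432, ΔT = 4.76/(1−0.7432) = 18.5358 K.
Without cloud: g' = 0.6652, ΔT' = 4.76/(1−0.6652) = 14.2174 K.
Change = 14.2174 − 18.5358 = -4.32 K.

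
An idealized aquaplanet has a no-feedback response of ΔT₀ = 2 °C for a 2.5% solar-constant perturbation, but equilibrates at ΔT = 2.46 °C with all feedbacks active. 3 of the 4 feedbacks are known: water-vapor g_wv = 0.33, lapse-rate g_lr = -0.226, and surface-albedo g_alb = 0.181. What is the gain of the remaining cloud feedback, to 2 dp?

-0.10

Amplification A = ΔT/ΔT₀ = 2.46/2 = 1.23.
Total gain g = 1 − 1/A = 1 − 1/1.23 = 0.187.
Known gains sum to 0.33 − 0.226 + 0.181 = 0.285.
g_cld = 0.187 − 0.285 = -0.10.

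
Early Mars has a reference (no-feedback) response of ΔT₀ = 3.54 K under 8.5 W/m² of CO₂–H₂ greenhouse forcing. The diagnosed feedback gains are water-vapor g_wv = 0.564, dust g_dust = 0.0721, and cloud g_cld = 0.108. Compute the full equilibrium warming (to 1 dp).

13.8 K

Total gain g = 0.564 + 0.0721 + 0.108 = 0.7441.
Amplification A = 1/(1 − 0.7441) = 3.908.
ΔT = 3.54 × 3.908 = 13.8 K.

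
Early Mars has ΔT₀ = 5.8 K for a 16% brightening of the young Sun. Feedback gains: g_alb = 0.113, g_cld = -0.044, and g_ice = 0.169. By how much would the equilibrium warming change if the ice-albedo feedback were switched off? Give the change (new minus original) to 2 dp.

Original: g = 0.238, ΔT = 5.8/(1−0.238) = 7.6115 K.
Without ice-albedo: g' = 0.069, ΔT' = 5.8/(1−0.069) = 6.2299 K.
Change = 6.2299 − 7.6115 = -1.38 K.

-1.38 K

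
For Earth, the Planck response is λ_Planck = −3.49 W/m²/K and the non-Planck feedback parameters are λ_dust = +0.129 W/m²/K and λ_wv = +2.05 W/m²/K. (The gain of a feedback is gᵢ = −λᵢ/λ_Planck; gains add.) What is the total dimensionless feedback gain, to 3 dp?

0.624

Convert to gains: g_dust = 0.129/3.49 = 0.03696; g_wv = 2.05/3.49 = 0.5874.
Total gain g = 0.62436.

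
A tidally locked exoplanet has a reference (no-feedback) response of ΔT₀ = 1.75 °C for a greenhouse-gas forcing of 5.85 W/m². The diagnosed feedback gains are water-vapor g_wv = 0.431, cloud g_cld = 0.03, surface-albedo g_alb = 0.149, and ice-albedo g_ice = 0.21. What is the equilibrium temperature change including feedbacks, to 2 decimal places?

Total gain g = 0.431 + 0.03 + 0.149 + 0.21 = 0.82.
Amplification A = 1/(1 − 0.82) = 5.556.
ΔT = 1.75 × 5.556 = 9.72 °C.

9.72 °C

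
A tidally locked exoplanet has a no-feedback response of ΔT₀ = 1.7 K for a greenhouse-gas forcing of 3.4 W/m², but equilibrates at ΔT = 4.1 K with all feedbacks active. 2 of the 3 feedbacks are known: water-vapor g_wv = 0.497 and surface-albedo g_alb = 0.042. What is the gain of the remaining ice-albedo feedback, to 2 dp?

Amplification A = ΔT/ΔT₀ = 4.1/1.7 = 2.412.
Total gain g = 1 − 1/A = 1 − 1/2.412 = 0.5854.
Known gains sum to 0.497 + 0.042 = 0.539.
g_ice = 0.5854 − 0.539 = 0.05.

0.05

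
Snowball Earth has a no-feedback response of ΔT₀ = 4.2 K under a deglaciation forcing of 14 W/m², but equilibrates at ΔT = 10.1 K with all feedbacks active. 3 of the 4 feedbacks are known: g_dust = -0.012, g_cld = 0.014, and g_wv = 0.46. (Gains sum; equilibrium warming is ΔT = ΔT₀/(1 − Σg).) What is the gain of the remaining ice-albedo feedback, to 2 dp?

0.12

Amplification A = ΔT/ΔT₀ = 10.1/4.2 = 2.405.
Total gain g = 1 − 1/A = 1 − 1/2.405 = 0.5842.
Known gains sum to -0.012 + 0.014 + 0.46 = 0.462.
g_ice = 0.5842 − 0.462 = 0.12.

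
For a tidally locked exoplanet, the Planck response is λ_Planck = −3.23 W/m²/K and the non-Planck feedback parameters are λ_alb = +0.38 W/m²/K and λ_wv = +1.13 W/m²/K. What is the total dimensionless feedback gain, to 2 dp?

Convert to gains: g_alb = 0.38/3.23 = 0.1176; g_wv = 1.13/3.23 = 0.3498.
Total gain g = 0.4674.

0.47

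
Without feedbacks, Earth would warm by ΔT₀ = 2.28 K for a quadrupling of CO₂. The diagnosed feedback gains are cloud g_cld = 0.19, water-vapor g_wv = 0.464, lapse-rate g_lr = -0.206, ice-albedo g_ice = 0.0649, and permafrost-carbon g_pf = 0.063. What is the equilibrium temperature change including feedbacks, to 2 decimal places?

Total gain g = 0.19 + 0.464 − 0.206 + 0.0649 + 0.063 = 0.5759.
Amplification A = 1/(1 − 0.5759) = 2.358.
ΔT = 2.28 × 2.358 = 5.38 K.

5.38 K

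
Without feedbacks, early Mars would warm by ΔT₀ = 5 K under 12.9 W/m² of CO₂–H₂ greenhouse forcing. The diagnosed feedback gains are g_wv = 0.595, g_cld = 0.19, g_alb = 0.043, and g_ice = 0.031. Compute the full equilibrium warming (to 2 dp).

Total gain g = 0.595 + 0.19 + 0.043 + 0.031 = 0.859.
Amplification A = 1/(1 − 0.859) = 7.092.
ΔT = 5 × 7.092 = 35.46 K.

35.46 K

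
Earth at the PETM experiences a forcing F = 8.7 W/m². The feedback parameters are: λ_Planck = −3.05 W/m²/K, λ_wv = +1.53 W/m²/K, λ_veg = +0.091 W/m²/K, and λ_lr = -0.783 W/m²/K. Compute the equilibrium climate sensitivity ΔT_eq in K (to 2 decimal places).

Net feedback parameter λ = (−3.05) + (+1.53) + (+0.091) + (-0.783) = -2.212 W/m²/K.
ΔT = −F/λ = −8.7/(-2.212) = 3.93 K.

3.93 K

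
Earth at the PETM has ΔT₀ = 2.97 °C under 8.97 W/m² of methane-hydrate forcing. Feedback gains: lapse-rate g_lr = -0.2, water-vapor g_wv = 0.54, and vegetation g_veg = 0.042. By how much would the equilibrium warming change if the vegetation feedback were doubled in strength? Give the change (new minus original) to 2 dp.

0.35 °C

Original: g = 0.382, ΔT = 2.97/(1−0.382) = 4.8058 °C.
With doubled vegetation: g' = 0.424, ΔT' = 2.97/(1−0.424) = 5.1562 °C.
Change = 5.1562 − 4.8058 = 0.35 °C.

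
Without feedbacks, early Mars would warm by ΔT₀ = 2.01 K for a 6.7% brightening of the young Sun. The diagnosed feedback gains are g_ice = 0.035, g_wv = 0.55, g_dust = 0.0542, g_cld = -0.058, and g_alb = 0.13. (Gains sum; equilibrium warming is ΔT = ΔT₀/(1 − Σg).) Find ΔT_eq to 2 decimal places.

6.96 K

Total gain g = 0.035 + 0.55 + 0.0542 − 0.058 + 0.13 = 0.7112.
Amplification A = 1/(1 − 0.7112) = 3.463.
ΔT = 2.01 × 3.463 = 6.96 K.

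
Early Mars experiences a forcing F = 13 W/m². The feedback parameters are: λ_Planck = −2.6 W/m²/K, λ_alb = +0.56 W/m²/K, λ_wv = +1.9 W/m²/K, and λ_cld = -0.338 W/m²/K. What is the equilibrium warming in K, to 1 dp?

27.2 K

Net feedback parameter λ = (−2.6) + (+0.56) + (+1.9) + (-0.338) = -0.478 W/m²/K.
ΔT = −F/λ = −13/(-0.478) = 27.2 K.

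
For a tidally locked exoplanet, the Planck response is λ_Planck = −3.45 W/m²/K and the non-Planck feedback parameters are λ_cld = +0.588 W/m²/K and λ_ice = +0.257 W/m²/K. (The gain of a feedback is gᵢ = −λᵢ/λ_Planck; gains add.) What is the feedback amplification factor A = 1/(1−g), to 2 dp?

1.32

Convert to gains: g_cld = 0.588/3.45 = 0.1704; g_ice = 0.257/3.45 = 0.07449.
Total gain g = 0.24489.
A = 1/(1 − 0.24489) = 1.32.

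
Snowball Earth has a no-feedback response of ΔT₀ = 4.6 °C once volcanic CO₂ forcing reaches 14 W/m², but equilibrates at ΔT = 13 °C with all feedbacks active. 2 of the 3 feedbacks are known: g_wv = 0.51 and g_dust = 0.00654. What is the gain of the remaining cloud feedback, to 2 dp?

0.13

Amplification A = ΔT/ΔT₀ = 13/4.6 = 2.826.
Total gain g = 1 − 1/A = 1 − 1/2.826 = 0.6461.
Known gains sum to 0.51 + 0.00654 = 0.51654.
g_cld = 0.6461 − 0.51654 = 0.13.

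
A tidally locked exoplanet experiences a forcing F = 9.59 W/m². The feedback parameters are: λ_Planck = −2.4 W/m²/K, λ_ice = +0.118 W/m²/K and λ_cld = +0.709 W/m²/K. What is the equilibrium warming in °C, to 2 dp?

Net feedback parameter λ = (−2.4) + (+0.118) + (+0.709) = -1.573 W/m²/K.
ΔT = −F/λ = −9.59/(-1.573) = 6.10 °C.

6.10 °C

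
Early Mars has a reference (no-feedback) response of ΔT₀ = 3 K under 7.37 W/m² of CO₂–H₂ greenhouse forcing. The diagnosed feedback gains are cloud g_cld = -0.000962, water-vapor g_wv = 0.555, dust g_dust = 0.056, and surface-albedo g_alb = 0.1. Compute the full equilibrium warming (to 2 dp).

10.35 K

Total gain g = -0.000962 + 0.555 + 0.056 + 0.1 = 0.710038.
Amplification A = 1/(1 − 0.710038) = 3.449.
ΔT = 3 × 3.449 = 10.35 K.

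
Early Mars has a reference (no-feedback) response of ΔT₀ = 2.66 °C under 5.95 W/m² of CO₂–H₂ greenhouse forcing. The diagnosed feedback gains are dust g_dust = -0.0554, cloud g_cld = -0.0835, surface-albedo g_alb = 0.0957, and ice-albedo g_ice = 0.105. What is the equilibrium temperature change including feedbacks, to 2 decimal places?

2.84 °C

Total gain g = -0.0554 − 0.0835 + 0.0957 + 0.105 = 0.0618.
Amplification A = 1/(1 − 0.0618) = 1.066.
ΔT = 2.66 × 1.066 = 2.84 °C.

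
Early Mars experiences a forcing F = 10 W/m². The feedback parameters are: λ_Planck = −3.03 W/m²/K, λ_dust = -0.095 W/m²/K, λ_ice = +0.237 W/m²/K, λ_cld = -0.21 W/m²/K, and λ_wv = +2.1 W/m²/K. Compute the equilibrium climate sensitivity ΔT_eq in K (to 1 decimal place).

Net feedback parameter λ = (−3.03) + (-0.095) + (+0.237) + (-0.21) + (+2.1) = -0.998 W/m²/K.
ΔT = −F/λ = −10/(-0.998) = 10.0 K.

10.0 K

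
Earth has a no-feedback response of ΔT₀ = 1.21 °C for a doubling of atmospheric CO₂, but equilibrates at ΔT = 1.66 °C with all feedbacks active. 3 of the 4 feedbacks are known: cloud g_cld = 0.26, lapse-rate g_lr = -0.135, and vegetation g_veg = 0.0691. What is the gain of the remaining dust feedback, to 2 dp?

Amplification A = ΔT/ΔT₀ = 1.66/1.21 = 1.372.
Total gain g = 1 − 1/A = 1 − 1/1.372 = 0.2711.
Known gains sum to 0.26 − 0.135 + 0.0691 = 0.1941.
g_dust = 0.2711 − 0.1941 = 0.08.

0.08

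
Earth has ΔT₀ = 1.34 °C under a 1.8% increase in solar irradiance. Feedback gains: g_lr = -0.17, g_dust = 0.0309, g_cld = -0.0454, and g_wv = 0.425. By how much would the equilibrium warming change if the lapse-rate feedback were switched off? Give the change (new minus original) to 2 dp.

Original: g = 0.2405, ΔT = 1.34/(1−0.2405) = 1.7643 °C.
Without lapse-rate: g' = 0.4105, ΔT' = 1.34/(1−0.4105) = 2.2731 °C.
Change = 2.2731 − 1.7643 = 0.51 °C.

0.51 °C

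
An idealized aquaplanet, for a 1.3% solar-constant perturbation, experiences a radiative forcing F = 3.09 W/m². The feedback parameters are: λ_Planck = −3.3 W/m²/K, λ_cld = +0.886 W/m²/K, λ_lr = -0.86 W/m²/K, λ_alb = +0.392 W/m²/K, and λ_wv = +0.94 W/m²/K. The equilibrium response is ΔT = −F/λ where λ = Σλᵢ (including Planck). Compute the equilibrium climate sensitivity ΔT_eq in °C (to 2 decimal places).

1.59 °C

Net feedback parameter λ = (−3.3) + (+0.886) + (-0.86) + (+0.392) + (+0.94) = -1.942 W/m²/K.
ΔT = −F/λ = −3.09/(-1.942) = 1.59 °C.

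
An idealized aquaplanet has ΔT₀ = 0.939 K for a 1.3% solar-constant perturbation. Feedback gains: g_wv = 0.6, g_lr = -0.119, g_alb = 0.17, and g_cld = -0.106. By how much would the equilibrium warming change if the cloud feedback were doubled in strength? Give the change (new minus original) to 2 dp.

-0.39 K

Original: g = 0.545, ΔT = 0.939/(1−0.545) = 2.0637 K.
With doubled cloud: g' = 0.439, ΔT' = 0.939/(1−0.439) = 1.6738 K.
Change = 1.6738 − 2.0637 = -0.39 K.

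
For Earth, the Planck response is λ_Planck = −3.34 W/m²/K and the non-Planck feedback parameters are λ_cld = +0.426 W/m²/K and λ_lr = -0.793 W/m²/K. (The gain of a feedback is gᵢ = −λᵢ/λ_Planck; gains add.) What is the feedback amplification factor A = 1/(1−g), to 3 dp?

0.901

Convert to gains: g_cld = 0.426/3.34 = 0.1275; g_lr = -0.793/3.34 = -0.2374.
Total gain g = -0.1099.
A = 1/(1 + 0.1099) = 0.901.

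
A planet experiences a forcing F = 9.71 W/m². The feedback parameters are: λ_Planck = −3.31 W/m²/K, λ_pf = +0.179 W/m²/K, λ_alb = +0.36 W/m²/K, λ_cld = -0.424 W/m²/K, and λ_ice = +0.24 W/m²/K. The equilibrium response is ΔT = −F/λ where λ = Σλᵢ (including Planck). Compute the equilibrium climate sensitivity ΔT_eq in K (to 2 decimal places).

3.29 K

Net feedback parameter λ = (−3.31) + (+0.179) + (+0.36) + (-0.424) + (+0.24) = -2.955 W/m²/K.
ΔT = −F/λ = −9.71/(-2.955) = 3.29 K.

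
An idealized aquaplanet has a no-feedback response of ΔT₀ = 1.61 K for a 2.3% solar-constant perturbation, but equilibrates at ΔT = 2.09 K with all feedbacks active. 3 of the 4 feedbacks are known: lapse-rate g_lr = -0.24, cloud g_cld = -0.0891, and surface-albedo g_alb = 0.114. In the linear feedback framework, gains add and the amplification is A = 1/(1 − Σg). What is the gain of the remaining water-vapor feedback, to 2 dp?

Amplification A = ΔT/ΔT₀ = 2.09/1.61 = 1.298.
Total gain g = 1 − 1/A = 1 − 1/1.298 = 0.2296.
Known gains sum to -0.24 − 0.0891 + 0.114 = -0.2151.
g_wv = 0.2296 + 0.2151 = 0.44.

0.44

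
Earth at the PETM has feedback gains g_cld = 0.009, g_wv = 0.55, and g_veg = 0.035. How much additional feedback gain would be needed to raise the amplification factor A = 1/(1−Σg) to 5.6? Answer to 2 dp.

0.23

Current total gain = 0.594.
Target gain for A = 5.6: g* = 1 − 1/5.6 = 0.8214.
Additional gain needed = 0.8214 − 0.594 = 0.23.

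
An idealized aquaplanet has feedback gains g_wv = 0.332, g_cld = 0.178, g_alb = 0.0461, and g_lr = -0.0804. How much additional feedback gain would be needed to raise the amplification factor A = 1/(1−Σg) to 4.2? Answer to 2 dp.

Current total gain = 0.4757.
Target gain for A = 4.2: g* = 1 − 1/4.2 = 0.7619.
Additional gain needed = 0.7619 − 0.4757 = 0.29.

0.29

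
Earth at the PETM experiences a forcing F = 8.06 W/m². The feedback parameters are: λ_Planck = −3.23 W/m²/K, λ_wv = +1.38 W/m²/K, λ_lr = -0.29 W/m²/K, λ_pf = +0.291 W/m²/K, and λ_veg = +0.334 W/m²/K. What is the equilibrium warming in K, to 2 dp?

5.32 K

Net feedback parameter λ = (−3.23) + (+1.38) + (-0.29) + (+0.291) + (+0.334) = -1.515 W/m²/K.
ΔT = −F/λ = −8.06/(-1.515) = 5.32 K.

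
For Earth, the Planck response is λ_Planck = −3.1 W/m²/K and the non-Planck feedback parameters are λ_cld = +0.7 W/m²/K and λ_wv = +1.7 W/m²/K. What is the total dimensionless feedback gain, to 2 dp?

Convert to gains: g_cld = 0.7/3.1 = 0.2258; g_wv = 1.7/3.1 = 0.5484.
Total gain g = 0.7742.

0.77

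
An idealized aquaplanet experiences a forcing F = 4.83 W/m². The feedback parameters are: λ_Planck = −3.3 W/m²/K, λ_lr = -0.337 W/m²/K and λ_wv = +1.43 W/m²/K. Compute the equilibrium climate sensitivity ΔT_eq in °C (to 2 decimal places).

Net feedback parameter λ = (−3.3) + (-0.337) + (+1.43) = -2.207 W/m²/K.
ΔT = −F/λ = −4.83/(-2.207) = 2.19 °C.

2.19 °C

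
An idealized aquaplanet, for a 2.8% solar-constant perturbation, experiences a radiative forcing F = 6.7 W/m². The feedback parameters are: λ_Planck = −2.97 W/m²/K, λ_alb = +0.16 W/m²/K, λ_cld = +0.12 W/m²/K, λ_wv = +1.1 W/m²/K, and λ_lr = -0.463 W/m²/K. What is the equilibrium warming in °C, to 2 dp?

Net feedback parameter λ = (−2.97) + (+0.16) + (+0.12) + (+1.1) + (-0.463) = -2.053 W/m²/K.
ΔT = −F/λ = −6.7/(-2.053) = 3.26 °C.

3.26 °C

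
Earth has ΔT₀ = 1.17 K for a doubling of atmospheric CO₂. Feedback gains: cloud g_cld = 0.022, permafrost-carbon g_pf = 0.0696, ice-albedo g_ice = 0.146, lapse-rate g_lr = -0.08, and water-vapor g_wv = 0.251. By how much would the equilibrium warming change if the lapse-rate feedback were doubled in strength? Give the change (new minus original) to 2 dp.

-0.24 K

Original: g = 0.4086, ΔT = 1.17/(1−0.4086) = 1.9784 K.
With doubled lapse-rate: g' = 0.3286, ΔT' = 1.17/(1−0.3286) = 1.7426 K.
Change = 1.7426 − 1.9784 = -0.24 K.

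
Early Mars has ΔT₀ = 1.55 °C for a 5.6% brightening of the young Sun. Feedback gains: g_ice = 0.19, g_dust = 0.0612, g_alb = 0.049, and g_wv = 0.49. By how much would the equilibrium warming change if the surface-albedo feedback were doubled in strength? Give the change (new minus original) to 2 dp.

2.25 °C

Original: g = 0.7902, ΔT = 1.55/(1−0.7902) = 7.3880 °C.
With doubled surface-albedo: g' = 0.8392, ΔT' = 1.55/(1−0.8392) = 9.6393 °C.
Change = 9.6393 − 7.3880 = 2.25 °C.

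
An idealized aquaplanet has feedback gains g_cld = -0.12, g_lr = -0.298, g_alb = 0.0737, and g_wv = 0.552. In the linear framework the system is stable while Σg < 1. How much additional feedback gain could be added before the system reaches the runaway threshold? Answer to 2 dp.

0.79

Current total gain = -0.12 − 0.298 + 0.0737 + 0.552 = 0.2077.
Margin to runaway = 1 − 0.2077 = 0.79.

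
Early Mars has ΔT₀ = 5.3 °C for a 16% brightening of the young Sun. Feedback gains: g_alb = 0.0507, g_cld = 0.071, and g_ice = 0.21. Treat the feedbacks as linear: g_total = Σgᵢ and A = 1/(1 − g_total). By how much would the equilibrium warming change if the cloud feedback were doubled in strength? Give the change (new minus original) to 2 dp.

Original: g = 0.3317, ΔT = 5.3/(1−0.3317) = 7.9306 °C.
With doubled cloud: g' = 0.4027, ΔT' = 5.3/(1−0.4027) = 8.8733 °C.
Change = 8.8733 − 7.9306 = 0.94 °C.

0.94 °C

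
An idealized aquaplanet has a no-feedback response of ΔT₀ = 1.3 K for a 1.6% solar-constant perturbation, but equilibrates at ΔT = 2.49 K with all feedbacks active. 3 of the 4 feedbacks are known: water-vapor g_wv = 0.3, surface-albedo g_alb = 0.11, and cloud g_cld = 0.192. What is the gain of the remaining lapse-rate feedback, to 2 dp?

Amplification A = ΔT/ΔT₀ = 2.49/1.3 = 1.915.
Total gain g = 1 − 1/A = 1 − 1/1.915 = 0.4778.
Known gains sum to 0.3 + 0.11 + 0.192 = 0.602.
g_lr = 0.4778 − 0.602 = -0.12.

-0.12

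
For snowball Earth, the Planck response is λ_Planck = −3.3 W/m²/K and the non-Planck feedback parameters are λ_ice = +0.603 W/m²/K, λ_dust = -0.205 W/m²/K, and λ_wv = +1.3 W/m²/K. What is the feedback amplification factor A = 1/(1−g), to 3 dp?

2.060

Convert to gains: g_ice = 0.603/3.3 = 0.1827; g_dust = -0.205/3.3 = -0.06212; g_wv = 1.3/3.3 = 0.3939.
Total gain g = 0.51448.
A = 1/(1 − 0.51448) = 2.060.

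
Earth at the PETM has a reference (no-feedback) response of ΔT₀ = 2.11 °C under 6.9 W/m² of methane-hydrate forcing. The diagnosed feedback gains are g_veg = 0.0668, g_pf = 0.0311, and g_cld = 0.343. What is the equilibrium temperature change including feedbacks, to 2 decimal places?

Total gain g = 0.0668 + 0.0311 + 0.343 = 0.4409.
Amplification A = 1/(1 − 0.4409) = 1.789.
ΔT = 2.11 × 1.789 = 3.77 °C.

3.77 °C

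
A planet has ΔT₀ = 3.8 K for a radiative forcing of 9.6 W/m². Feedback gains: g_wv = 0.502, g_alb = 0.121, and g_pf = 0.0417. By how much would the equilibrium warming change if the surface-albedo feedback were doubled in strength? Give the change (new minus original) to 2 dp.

6.40 K

Original: g = 0.6647, ΔT = 3.8/(1−0.6647) = 11.3331 K.
With doubled surface-albedo: g' = 0.7857, ΔT' = 3.8/(1−0.7857) = 17.7322 K.
Change = 17.7322 − 11.3331 = 6.40 K.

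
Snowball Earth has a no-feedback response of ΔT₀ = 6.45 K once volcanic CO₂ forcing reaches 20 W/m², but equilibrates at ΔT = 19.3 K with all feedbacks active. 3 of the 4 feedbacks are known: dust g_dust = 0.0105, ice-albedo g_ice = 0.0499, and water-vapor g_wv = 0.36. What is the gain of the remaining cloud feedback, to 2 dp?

0.25

Amplification A = ΔT/ΔT₀ = 19.3/6.45 = 2.992.
Total gain g = 1 − 1/A = 1 − 1/2.992 = 0.6658.
Known gains sum to 0.0105 + 0.0499 + 0.36 = 0.4204.
g_cld = 0.6658 − 0.4204 = 0.25.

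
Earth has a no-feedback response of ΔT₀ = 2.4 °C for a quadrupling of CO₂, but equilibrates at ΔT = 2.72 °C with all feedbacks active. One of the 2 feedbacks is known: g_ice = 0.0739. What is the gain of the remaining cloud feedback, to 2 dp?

Amplification A = ΔT/ΔT₀ = 2.72/2.4 = 1.133.
Total gain g = 1 − 1/A = 1 − 1/1.133 = 0.1174.
The known gain is 0.0739.
g_cld = 0.1174 − 0.0739 = 0.04.

0.04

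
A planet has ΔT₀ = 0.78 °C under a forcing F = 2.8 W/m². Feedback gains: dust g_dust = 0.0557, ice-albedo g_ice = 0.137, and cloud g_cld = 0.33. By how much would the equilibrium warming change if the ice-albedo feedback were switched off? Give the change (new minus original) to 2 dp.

Original: g = 0.5227, ΔT = 0.78/(1−0.5227) = 1.6342 °C.
Without ice-albedo: g' = 0.3857, ΔT' = 0.78/(1−0.3857) = 1.2697 °C.
Change = 1.2697 − 1.6342 = -0.36 °C.

-0.36 °C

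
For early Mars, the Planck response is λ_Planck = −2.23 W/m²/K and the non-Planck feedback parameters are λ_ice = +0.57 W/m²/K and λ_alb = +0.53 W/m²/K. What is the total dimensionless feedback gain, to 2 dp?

0.49

Convert to gains: g_ice = 0.57/2.23 = 0.2556; g_alb = 0.53/2.23 = 0.2377.
Total gain g = 0.4933.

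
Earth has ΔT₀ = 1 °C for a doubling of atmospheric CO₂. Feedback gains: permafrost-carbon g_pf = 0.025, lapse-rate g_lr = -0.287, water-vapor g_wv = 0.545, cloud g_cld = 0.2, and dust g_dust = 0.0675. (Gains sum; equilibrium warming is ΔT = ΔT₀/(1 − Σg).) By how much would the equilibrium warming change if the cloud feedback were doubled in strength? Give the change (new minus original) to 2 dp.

1.78 °C

Original: g = 0.5505, ΔT = 1/(1−0.5505) = 2.2247 °C.
With doubled cloud: g' = 0.7505, ΔT' = 1/(1−0.7505) = 4.0080 °C.
Change = 4.0080 − 2.2247 = 1.78 °C.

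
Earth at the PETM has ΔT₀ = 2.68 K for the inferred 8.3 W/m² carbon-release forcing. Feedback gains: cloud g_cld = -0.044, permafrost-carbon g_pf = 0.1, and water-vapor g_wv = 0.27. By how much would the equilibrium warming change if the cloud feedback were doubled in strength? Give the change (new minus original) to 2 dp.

-0.24 K

Original: g = 0.326, ΔT = 2.68/(1−0.326) = 3.9763 K.
With doubled cloud: g' = 0.282, ΔT' = 2.68/(1−0.282) = 3.7326 K.
Change = 3.7326 − 3.9763 = -0.24 K.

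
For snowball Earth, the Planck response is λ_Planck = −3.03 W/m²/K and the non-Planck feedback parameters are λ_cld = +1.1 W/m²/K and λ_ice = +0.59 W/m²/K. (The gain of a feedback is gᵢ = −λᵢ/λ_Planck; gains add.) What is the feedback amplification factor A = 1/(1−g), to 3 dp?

2.261

Convert to gains: g_cld = 1.1/3.03 = 0.363; g_ice = 0.59/3.03 = 0.1947.
Total gain g = 0.5577.
A = 1/(1 − 0.5577) = 2.261.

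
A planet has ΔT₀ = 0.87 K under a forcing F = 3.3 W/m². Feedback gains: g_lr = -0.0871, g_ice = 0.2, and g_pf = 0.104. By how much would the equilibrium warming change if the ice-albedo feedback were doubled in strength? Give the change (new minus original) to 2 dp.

0.38 K

Original: g = 0.2169, ΔT = 0.87/(1−0.2169) = 1.1110 K.
With doubled ice-albedo: g' = 0.4169, ΔT' = 0.87/(1−0.4169) = 1.4920 K.
Change = 1.4920 − 1.1110 = 0.38 K.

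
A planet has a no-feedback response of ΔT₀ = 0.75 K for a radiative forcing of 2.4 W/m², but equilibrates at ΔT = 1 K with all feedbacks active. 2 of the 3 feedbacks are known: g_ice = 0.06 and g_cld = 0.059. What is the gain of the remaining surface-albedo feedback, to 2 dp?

0.13

Amplification A = ΔT/ΔT₀ = 1/0.75 = 1.333.
Total gain g = 1 − 1/A = 1 − 1/1.333 = 0.2498.
Known gains sum to 0.06 + 0.059 = 0.119.
g_alb = 0.2498 − 0.119 = 0.13.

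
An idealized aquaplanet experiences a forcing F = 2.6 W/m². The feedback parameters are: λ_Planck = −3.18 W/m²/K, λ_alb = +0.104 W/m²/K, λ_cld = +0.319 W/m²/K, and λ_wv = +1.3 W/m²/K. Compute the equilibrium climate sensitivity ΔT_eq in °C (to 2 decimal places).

1.78 °C

Net feedback parameter λ = (−3.18) + (+0.104) + (+0.319) + (+1.3) = -1.457 W/m²/K.
ΔT = −F/λ = −2.6/(-1.457) = 1.78 °C.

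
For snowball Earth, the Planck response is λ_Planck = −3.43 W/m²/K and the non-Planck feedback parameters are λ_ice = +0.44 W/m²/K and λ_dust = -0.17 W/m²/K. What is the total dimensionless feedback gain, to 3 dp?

0.079

Convert to gains: g_ice = 0.44/3.43 = 0.1283; g_dust = -0.17/3.43 = -0.04956.
Total gain g = 0.07874.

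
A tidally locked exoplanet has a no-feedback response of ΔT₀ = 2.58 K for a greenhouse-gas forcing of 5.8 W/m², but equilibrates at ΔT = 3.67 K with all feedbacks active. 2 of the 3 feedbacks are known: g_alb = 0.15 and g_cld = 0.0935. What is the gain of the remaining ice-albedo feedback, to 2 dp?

0.05

Amplification A = ΔT/ΔT₀ = 3.67/2.58 = 1.422.
Total gain g = 1 − 1/A = 1 − 1/1.422 = 0.2968.
Known gains sum to 0.15 + 0.0935 = 0.2435.
g_ice = 0.2968 − 0.2435 = 0.05.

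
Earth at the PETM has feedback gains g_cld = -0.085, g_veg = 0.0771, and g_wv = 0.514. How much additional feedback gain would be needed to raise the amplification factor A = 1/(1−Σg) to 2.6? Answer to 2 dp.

0.11

Current total gain = 0.5061.
Target gain for A = 2.6: g* = 1 − 1/2.6 = 0.6154.
Additional gain needed = 0.6154 − 0.5061 = 0.11.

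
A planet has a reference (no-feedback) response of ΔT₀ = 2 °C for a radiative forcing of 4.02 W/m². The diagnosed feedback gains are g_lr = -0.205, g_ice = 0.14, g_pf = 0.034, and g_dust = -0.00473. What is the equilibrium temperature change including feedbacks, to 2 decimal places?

1.93 °C

Total gain g = -0.205 + 0.14 + 0.034 − 0.00473 = -0.03573.
Amplification A = 1/(1 + 0.03573) = 0.9655.
ΔT = 2 × 0.9655 = 1.93 °C.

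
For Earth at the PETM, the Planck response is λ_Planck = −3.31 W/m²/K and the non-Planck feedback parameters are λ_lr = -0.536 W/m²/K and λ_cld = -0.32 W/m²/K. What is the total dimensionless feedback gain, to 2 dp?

Convert to gains: g_lr = -0.536/3.31 = -0.1619; g_cld = -0.32/3.31 = -0.09668.
Total gain g = -0.25858.

-0.26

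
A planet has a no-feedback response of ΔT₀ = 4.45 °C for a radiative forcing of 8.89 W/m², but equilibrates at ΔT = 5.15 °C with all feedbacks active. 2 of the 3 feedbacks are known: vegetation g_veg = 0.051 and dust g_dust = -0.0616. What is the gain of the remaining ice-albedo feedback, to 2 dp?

Amplification A = ΔT/ΔT₀ = 5.15/4.45 = 1.157.
Total gain g = 1 − 1/A = 1 − 1/1.157 = 0.1357.
Known gains sum to 0.051 − 0.0616 = -0.0106.
g_ice = 0.1357 + 0.0106 = 0.15.

0.15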